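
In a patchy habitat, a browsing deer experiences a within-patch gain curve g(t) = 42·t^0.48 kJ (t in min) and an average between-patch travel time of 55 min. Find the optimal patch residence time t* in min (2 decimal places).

By the marginal value theorem, leave when the instantaneous gain rate g'(t) equals the habitat-wide average g(t)/(T + t).
g'(t) = 0.48·42·t^-0.52. Setting 0.48·42·t^-0.52 = 42·t^0.48/(55+t) gives 0.48(55+t) = t, so 0.52·t = 0.48×55.
t* = 0.48×55/0.52 = 50.77 min.

50.77 min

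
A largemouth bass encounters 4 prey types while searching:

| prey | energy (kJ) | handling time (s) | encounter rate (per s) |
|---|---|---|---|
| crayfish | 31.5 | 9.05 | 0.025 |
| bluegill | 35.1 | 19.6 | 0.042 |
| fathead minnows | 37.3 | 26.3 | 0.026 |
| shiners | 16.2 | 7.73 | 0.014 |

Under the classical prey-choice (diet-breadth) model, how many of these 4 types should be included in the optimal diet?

Rank by E/h (kJ/s): crayfish 3.48, shiners 2.1, bluegill 1.79, fathead minnows 1.42. Include each in turn until the next type's E/h falls below the running intake rate.
Rate on top 1: 0.6422. shiners: 2.1 > 0.6422 → include.
Rate on top 2: 0.7601. bluegill: 1.79 > 0.7601 → include.
Rate on top 3: 1.153. fathead minnows: 1.42 > 1.153 → include.
Optimal diet: crayfish, shiners, bluegill, fathead minnows — 4 of 4 types.

4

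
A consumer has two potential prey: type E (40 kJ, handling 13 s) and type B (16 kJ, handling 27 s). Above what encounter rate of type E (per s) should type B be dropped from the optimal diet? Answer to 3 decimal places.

At the threshold, the rate on type E alone equals the profitability of type B: λ·40/(1 + λ·13) = 16/27 = 0.5926.
Rearranging, λ(40 − 0.5926×13) = 0.5926, so λ = 0.5926/32.3 = 0.01835 per s.

0.018 per s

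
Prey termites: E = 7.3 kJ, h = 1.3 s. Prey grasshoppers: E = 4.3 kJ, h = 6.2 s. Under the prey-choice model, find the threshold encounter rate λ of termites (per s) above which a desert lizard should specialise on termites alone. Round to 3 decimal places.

The zero-one rule: include grasshoppers iff E₂/h₂ > λE₁/(1+λh₁). Equality gives the switch point.
λE₁h₂ = E₂ + λE₂h₁ ⇒ λ = E₂/(E₁h₂ − E₂h₁) = 4.3/(45.26 − 5.59) = 0.1084 per s.

0.108 per s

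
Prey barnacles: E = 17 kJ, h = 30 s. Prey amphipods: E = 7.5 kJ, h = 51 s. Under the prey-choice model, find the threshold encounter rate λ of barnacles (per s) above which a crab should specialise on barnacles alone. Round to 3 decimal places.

The zero-one rule: include amphipods iff E₂/h₂ > λE₁/(1+λh₁). Equality gives the switch point.
λE₁h₂ = E₂ + λE₂h₁ ⇒ λ = E₂/(E₁h₂ − E₂h₁) = 7.5/(867 − 225) = 0.01168 per s.

0.012 per s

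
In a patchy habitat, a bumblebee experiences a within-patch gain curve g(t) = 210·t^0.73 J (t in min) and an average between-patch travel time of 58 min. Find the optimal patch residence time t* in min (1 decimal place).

156.8 min

By the marginal value theorem, leave when the instantaneous gain rate g'(t) equals the habitat-wide average g(t)/(T + t).
g'(t) = 0.73·210·t^-0.27. Setting 0.73·210·t^-0.27 = 210·t^0.73/(58+t) gives 0.73(58+t) = t, so 0.27·t = 0.73×58.
t* = 0.73×58/0.27 = 156.8 min.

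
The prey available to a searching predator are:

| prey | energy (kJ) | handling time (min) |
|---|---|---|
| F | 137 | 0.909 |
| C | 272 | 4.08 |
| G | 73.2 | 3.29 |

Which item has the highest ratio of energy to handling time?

Profitability E/h (kJ/min): F = 137/0.909 = 151, C = 272/4.08 = 66.7, G = 73.2/3.29 = 22.2.
Ranked: F > C > G.

F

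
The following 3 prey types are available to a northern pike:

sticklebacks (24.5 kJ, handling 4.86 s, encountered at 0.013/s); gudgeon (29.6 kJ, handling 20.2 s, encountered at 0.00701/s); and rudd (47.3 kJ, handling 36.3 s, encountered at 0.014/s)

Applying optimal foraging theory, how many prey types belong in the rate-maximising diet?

Profitabilities (E/h, kJ/s): sticklebacks 5.04, gudgeon 1.47, rudd 1.3. Add prey in this order while the next type's profitability exceeds the intake rate on those already taken.
Rate on top 1: 0.2996. gudgeon: 1.47 > 0.2996 → include.
Rate on top 2: 0.4366. rudd: 1.3 > 0.4366 → include.
Optimal diet: sticklebacks, gudgeon, rudd — 3 of 3 types.

3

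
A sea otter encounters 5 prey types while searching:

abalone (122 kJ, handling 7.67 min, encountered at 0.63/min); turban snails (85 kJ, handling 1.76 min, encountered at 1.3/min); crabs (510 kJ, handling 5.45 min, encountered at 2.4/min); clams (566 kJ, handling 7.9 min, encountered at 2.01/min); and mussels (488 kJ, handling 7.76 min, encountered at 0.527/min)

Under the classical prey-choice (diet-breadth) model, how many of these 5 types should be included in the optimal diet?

Profitabilities (E/h, kJ/min): crabs 93.6, clams 71.6, mussels 62.9, turban snails 48.3, abalone 15.9. Add prey in this order while the next type's profitability exceeds the intake rate on those already taken.
Rate on top 1: 86.93. clams: 71.6 < 86.93 → exclude; stop.
Optimal diet: crabs — 1 of 5 types.

1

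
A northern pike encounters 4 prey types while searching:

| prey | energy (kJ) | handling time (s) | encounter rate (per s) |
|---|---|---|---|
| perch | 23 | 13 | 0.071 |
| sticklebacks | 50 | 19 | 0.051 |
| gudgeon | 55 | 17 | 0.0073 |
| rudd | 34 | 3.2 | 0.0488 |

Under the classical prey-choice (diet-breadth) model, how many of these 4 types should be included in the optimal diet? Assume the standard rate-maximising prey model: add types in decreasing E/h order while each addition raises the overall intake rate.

E/h in descending order: rudd 10.6, gudgeon 3.24, sticklebacks 2.63, perch 1.77 kJ/s. The optimal diet is the largest prefix of this list for which every included type satisfies E_i/h_i > R on the types above it.
Rate on top 1: 1.435. gudgeon: 3.24 > 1.435 → include.
Rate on top 2: 1.61. sticklebacks: 2.63 > 1.61 → include.
Rate on top 3: 2.05. perch: 1.77 < 2.05 → exclude; stop.
Optimal diet: rudd, gudgeon, sticklebacks — 3 of 4 types.

3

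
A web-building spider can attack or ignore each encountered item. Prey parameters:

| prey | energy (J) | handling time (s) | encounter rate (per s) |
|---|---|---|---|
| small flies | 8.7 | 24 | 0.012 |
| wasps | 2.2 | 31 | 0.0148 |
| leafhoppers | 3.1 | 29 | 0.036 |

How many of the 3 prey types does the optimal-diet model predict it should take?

Rank by E/h (J/s): small flies 0.362, leafhoppers 0.107, wasps 0.071. Include each in turn until the next type's E/h falls below the running intake rate.
Rate on top 1: 0.08106. leafhoppers: 0.107 > 0.08106 → include.
Rate on top 2: 0.09262. wasps: 0.071 < 0.09262 → exclude; stop.
Optimal diet: small flies, leafhoppers — 2 of 3 types.

2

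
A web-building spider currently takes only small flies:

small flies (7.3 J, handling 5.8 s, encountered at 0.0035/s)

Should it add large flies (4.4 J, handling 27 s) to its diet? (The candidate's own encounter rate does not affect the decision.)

Yes

Current rate: (0.0035×7.3)/(1 + 0.0035×5.8) = 0.02504 J/s.
large flies: E/h = 4.4/27 = 0.163 J/s.
Since 0.163 > R, including large flies increases the long-run rate.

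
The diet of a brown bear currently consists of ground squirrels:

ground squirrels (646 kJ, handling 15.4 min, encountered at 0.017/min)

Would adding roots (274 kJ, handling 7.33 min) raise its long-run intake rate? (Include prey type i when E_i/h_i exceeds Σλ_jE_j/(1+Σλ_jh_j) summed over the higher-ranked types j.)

Intake rate on the current diet: R = (0.017×646) / (1 + 0.017×15.4) = 10.98/1.262 = 8.703 kJ/min.
roots: E/h = 274/7.33 = 37.38 kJ/min.
Since 37.38 > R, including roots increases the long-run rate.

Yes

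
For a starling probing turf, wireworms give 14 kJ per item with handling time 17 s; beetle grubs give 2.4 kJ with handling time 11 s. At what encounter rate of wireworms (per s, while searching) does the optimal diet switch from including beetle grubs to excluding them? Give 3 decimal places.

The zero-one rule: include beetle grubs iff E₂/h₂ > λE₁/(1+λh₁). Equality gives the switch point.
λE₁h₂ = E₂ + λE₂h₁ ⇒ λ = E₂/(E₁h₂ − E₂h₁) = 2.4/(154 − 40.8) = 0.0212 per s.

0.021 per s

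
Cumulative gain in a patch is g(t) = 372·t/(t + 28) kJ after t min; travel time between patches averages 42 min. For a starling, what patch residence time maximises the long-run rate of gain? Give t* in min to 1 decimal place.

34.3 min

Optimal t* satisfies g'(t*) = g(t*)/(T + t*).
g'(t) = 372·28/(t + 28)². Setting 372·28/(t+28)² = 372t/[(t+28)(42+t)] gives 28(42+t) = t(t+28), so t² = 28×42 = 1176.
t* = √1176 = 34.29 min.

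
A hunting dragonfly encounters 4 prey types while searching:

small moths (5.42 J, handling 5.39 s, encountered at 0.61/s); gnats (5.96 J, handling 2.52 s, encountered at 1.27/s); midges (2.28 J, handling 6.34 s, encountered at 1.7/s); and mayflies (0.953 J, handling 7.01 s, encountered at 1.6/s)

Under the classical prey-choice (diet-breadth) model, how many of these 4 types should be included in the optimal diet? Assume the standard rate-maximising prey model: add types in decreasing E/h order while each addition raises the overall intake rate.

E/h in descending order: gnats 2.37, small moths 1.01, midges 0.36, mayflies 0.136 J/s. The optimal diet is the largest prefix of this list for which every included type satisfies E_i/h_i > R on the types above it.
Rate on top 1: 1.802. small moths: 1.01 < 1.802 → exclude; stop.
Optimal diet: gnats — 1 of 4 types.

1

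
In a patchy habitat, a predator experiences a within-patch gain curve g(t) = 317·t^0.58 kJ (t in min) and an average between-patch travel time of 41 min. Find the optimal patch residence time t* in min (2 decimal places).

Maximise g(t)/(T+t): set derivative to zero → g'(t)(T+t) = g(t).
g'(t) = 0.58·317·t^-0.42. Setting 0.58·317·t^-0.42 = 317·t^0.58/(41+t) gives 0.58(41+t) = t, so 0.42·t = 0.58×41.
t* = 0.58×41/0.42 = 56.62 min.

56.62 min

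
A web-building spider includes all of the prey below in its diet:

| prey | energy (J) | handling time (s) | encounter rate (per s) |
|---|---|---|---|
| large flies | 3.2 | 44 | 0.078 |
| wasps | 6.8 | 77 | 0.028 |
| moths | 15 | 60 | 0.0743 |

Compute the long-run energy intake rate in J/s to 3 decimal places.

R = (0.078×3.2 + 0.028×6.8 + 0.0743×15) / (1 + 0.078×44 + 0.028×77 + 0.0743×60) = 1.554/11.05 = 0.1407 J/s.

0.141 J/s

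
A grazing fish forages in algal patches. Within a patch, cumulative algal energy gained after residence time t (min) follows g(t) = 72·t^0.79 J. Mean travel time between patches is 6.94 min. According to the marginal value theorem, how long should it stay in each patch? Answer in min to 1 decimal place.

26.1 min

Optimal t* satisfies g'(t*) = g(t*)/(T + t*).
g'(t) = 0.79·72·t^-0.21. Setting 0.79·72·t^-0.21 = 72·t^0.79/(6.94+t) gives 0.79(6.94+t) = t, so 0.21·t = 0.79×6.94.
t* = 0.79×6.94/0.21 = 26.11 min.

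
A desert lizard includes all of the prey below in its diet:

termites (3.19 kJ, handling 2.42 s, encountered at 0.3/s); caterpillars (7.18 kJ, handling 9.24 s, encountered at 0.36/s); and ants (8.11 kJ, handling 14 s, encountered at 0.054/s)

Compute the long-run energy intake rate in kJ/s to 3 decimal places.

0.685 kJ/s

R = (0.3×3.19 + 0.36×7.18 + 0.054×8.11) / (1 + 0.3×2.42 + 0.36×9.24 + 0.054×14) = 3.98/5.808 = 0.6852 kJ/s.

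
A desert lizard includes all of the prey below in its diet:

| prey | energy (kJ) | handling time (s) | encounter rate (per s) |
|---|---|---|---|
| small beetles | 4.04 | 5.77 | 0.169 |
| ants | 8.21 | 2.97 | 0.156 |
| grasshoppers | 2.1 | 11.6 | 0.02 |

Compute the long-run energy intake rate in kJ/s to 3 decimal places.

R = (0.169×4.04 + 0.156×8.21 + 0.02×2.1) / (1 + 0.169×5.77 + 0.156×2.97 + 0.02×11.6) = 2.006/2.67 = 0.751 kJ/s.

0.751 kJ/s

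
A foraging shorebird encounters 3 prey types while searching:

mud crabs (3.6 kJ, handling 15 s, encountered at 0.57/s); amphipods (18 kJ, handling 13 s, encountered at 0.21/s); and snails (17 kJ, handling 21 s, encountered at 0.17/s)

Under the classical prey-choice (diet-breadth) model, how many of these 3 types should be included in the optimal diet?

E/h in descending order: amphipods 1.38, snails 0.81, mud crabs 0.24 kJ/s. The optimal diet is the largest prefix of this list for which every included type satisfies E_i/h_i > R on the types above it.
Rate on top 1: 1.013. snails: 0.81 < 1.013 → exclude; stop.
Optimal diet: amphipods — 1 of 3 types.

1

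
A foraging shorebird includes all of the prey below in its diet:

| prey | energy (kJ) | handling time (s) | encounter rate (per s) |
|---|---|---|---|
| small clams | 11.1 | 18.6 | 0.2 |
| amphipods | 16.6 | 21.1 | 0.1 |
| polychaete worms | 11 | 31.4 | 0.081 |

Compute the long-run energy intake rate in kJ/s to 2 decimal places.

0.51 kJ/s

R = (0.2×11.1 + 0.1×16.6 + 0.081×11) / (1 + 0.2×18.6 + 0.1×21.1 + 0.081×31.4) = 4.771/9.373 = 0.509 kJ/s.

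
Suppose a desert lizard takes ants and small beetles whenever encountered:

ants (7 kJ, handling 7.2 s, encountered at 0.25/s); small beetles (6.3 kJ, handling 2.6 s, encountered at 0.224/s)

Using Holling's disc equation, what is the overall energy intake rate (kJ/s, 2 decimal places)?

Energy encountered per unit search time: 0.25×7 + 0.224×6.3 = 3.161 kJ/s.
Handling time per unit search time: 0.25×7.2 + 0.224×2.6 = 2.382.
Rate = 3.161/(1 + 2.382) = 0.9346 kJ/s.

0.93 kJ/s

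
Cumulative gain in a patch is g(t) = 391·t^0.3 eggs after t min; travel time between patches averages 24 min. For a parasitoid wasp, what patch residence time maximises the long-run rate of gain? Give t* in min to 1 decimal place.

10.3 min

Maximise g(t)/(T+t): set derivative to zero → g'(t)(T+t) = g(t).
g'(t) = 0.3·391·t^-0.7. Setting 0.3·391·t^-0.7 = 391·t^0.3/(24+t) gives 0.3(24+t) = t, so 0.70·t = 0.3×24.
t* = 0.3×24/0.70 = 10.29 min.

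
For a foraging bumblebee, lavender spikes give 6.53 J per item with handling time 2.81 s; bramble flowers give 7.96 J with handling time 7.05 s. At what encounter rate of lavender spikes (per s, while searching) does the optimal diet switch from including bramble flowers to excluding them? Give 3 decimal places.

0.336 per s

Drop bramble flowers once their profitability E₂/h₂ falls below the rate achievable on lavender spikes alone: E₂/h₂ = λE₁/(1 + λh₁).
Solve for λ: λE₁h₂ = E₂(1 + λh₁) → λ(E₁h₂ − E₂h₁) = E₂ → λ = E₂/(E₁h₂ − E₂h₁).
λ = 7.96/(6.53×7.05 − 7.96×2.81) = 7.96/23.67 = 0.3363 per s.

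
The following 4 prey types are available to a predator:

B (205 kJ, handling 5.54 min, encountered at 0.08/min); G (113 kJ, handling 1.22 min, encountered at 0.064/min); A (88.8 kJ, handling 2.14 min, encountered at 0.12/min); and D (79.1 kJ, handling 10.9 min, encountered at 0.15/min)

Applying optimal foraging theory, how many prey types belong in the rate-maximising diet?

E/h in descending order: G 92.6, A 41.5, B 37, D 7.26 kJ/min. The optimal diet is the largest prefix of this list for which every included type satisfies E_i/h_i > R on the types above it.
Rate on top 1: 6.708. A: 41.5 > 6.708 → include.
Rate on top 2: 13.4. B: 37 > 13.4 → include.
Rate on top 3: 19.28. D: 7.26 < 19.28 → exclude; stop.
Optimal diet: G, A, B — 3 of 4 types.

3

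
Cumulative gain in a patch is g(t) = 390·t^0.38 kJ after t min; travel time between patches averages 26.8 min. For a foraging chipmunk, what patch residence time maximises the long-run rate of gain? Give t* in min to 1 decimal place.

16.4 min

Maximise g(t)/(T+t): set derivative to zero → g'(t)(T+t) = g(t).
g'(t) = 0.38·390·t^-0.62. Setting 0.38·390·t^-0.62 = 390·t^0.38/(26.8+t) gives 0.38(26.8+t) = t, so 0.62·t = 0.38×26.8.
t* = 0.38×26.8/0.62 = 16.43 min.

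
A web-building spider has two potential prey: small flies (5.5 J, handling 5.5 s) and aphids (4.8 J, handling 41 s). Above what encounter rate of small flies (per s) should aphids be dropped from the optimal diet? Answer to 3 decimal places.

0.024 per s

The zero-one rule: include aphids iff E₂/h₂ > λE₁/(1+λh₁). Equality gives the switch point.
λE₁h₂ = E₂ + λE₂h₁ ⇒ λ = E₂/(E₁h₂ − E₂h₁) = 4.8/(225.5 − 26.4) = 0.02411 per s.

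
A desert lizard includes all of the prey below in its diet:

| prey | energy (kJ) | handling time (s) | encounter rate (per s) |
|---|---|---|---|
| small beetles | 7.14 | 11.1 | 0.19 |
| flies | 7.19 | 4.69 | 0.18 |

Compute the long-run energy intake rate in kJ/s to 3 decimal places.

R = Σλ_iE_i / (1 + Σλ_ih_i)
Numerator: 0.19×7.14 + 0.18×7.19 = 2.651
Denominator: 1 + 0.19×11.1 + 0.18×4.69 = 3.953
R = 2.651/3.953 = 0.6705 kJ/s

0.671 kJ/s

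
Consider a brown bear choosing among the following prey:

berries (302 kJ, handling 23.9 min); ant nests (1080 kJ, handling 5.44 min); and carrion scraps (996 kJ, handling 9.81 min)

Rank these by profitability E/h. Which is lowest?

Profitability E/h (kJ/min): berries = 302/23.9 = 12.6, ant nests = 1080/5.44 = 199, carrion scraps = 996/9.81 = 102.
Ranked: ant nests > carrion scraps > berries.

berries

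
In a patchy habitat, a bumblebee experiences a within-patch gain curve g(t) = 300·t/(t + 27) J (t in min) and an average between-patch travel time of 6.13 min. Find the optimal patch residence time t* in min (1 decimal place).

By the marginal value theorem, leave when the instantaneous gain rate g'(t) equals the habitat-wide average g(t)/(T + t).
g'(t) = 300·27/(t + 27)². Setting 300·27/(t+27)² = 300t/[(t+27)(6.13+t)] gives 27(6.13+t) = t(t+27), so t² = 27×6.13 = 165.5.
t* = √165.5 = 12.87 min.

12.9 min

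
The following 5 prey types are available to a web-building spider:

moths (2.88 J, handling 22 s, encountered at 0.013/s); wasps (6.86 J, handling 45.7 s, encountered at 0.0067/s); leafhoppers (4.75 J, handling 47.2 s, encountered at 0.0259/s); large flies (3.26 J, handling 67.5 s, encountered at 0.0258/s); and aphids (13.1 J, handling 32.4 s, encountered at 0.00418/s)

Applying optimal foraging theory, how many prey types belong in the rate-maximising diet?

4

Profitabilities (E/h, J/s): aphids 0.404, wasps 0.15, moths 0.131, leafhoppers 0.101, large flies 0.0483. Add prey in this order while the next type's profitability exceeds the intake rate on those already taken.
Rate on top 1: 0.04823. wasps: 0.15 > 0.04823 → include.
Rate on top 2: 0.06987. moths: 0.131 > 0.06987 → include.
Rate on top 3: 0.07997. leafhoppers: 0.101 > 0.07997 → include.
Rate on top 4: 0.08853. large flies: 0.0483 < 0.08853 → exclude; stop.
Optimal diet: aphids, wasps, moths, leafhoppers — 4 of 5 types.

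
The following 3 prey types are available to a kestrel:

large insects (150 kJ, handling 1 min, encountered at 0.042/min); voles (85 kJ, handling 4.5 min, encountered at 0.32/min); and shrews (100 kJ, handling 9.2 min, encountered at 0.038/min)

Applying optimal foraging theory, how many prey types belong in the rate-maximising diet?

2

Rank by E/h (kJ/min): large insects 150, voles 18.9, shrews 10.9. Include each in turn until the next type's E/h falls below the running intake rate.
Rate on top 1: 6.046. voles: 18.9 > 6.046 → include.
Rate on top 2: 13.5. shrews: 10.9 < 13.5 → exclude; stop.
Optimal diet: large insects, voles — 2 of 3 types.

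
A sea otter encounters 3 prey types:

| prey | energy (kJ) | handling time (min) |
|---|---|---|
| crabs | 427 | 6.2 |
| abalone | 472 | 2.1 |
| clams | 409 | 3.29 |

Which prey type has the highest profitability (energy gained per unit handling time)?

abalone

In descending order of E/h:
abalone: 472/2.1 = 225 kJ/min
clams: 409/3.29 = 124 kJ/min
crabs: 427/6.2 = 68.9 kJ/min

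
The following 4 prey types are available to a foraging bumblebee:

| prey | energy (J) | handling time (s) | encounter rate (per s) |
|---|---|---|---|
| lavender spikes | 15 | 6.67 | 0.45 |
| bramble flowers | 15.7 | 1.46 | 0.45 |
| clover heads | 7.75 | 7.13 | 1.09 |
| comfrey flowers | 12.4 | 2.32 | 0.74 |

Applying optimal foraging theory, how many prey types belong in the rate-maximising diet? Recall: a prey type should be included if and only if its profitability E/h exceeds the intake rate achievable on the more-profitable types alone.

2

Rank by E/h (J/s): bramble flowers 10.8, comfrey flowers 5.34, lavender spikes 2.25, clover heads 1.09. Include each in turn until the next type's E/h falls below the running intake rate.
Rate on top 1: 4.264. comfrey flowers: 5.34 > 4.264 → include.
Rate on top 2: 4.814. lavender spikes: 2.25 < 4.814 → exclude; stop.
Optimal diet: bramble flowers, comfrey flowers — 2 of 4 types.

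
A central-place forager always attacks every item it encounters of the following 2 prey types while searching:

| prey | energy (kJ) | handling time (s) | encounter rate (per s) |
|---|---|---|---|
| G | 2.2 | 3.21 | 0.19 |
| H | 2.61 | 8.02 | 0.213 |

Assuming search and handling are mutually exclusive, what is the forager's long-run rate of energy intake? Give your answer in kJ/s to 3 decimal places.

R = Σλ_iE_i / (1 + Σλ_ih_i)
Numerator: 0.19×2.2 + 0.213×2.61 = 0.9739
Denominator: 1 + 0.19×3.21 + 0.213×8.02 = 3.318
R = 0.9739/3.318 = 0.2935 kJ/s

0.294 kJ/s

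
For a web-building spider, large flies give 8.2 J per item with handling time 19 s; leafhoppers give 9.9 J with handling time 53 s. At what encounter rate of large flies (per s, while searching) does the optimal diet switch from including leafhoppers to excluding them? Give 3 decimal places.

The zero-one rule: include leafhoppers iff E₂/h₂ > λE₁/(1+λh₁). Equality gives the switch point.
λE₁h₂ = E₂ + λE₂h₁ ⇒ λ = E₂/(E₁h₂ − E₂h₁) = 9.9/(434.6 − 188.1) = 0.04016 per s.

0.040 per s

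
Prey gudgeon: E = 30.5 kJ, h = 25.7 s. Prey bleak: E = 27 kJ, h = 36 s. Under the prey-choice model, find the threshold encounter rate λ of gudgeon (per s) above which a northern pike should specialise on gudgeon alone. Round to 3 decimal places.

0.067 per s

At the threshold, the rate on gudgeon alone equals the profitability of bleak: λ·30.5/(1 + λ·25.7) = 27/36 = 0.75.
Rearranging, λ(30.5 − 0.75×25.7) = 0.75, so λ = 0.75/11.23 = 0.06682 per s.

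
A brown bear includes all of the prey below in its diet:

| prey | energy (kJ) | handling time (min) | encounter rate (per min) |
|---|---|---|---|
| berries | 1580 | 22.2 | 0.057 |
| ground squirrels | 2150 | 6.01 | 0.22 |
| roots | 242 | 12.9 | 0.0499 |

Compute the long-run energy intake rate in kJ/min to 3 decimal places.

R = (0.057×1580 + 0.22×2150 + 0.0499×242) / (1 + 0.057×22.2 + 0.22×6.01 + 0.0499×12.9) = 575.1/4.231 = 135.9 kJ/min.

135.924 kJ/min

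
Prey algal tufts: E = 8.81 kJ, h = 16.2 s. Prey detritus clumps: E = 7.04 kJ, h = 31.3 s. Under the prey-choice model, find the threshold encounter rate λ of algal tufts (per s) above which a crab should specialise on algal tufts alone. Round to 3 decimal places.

0.044 per s

At the threshold, the rate on algal tufts alone equals the profitability of detritus clumps: λ·8.81/(1 + λ·16.2) = 7.04/31.3 = 0.2249.
Rearranging, λ(8.81 − 0.2249×16.2) = 0.2249, so λ = 0.2249/5.166 = 0.04354 per s.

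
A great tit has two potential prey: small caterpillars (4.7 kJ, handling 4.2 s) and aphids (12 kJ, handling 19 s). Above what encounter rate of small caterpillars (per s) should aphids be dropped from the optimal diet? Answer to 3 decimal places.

0.308 per s

At the threshold, the rate on small caterpillars alone equals the profitability of aphids: λ·4.7/(1 + λ·4.2) = 12/19 = 0.6316.
Rearranging, λ(4.7 − 0.6316×4.2) = 0.6316, so λ = 0.6316/2.047 = 0.3085 per s.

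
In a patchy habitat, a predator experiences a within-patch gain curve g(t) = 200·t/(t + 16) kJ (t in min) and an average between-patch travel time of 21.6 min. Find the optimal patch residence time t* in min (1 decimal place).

18.6 min

Optimal t* satisfies g'(t*) = g(t*)/(T + t*).
g'(t) = 200·16/(t + 16)². Setting 200·16/(t+16)² = 200t/[(t+16)(21.6+t)] gives 16(21.6+t) = t(t+16), so t² = 16×21.6 = 345.6.
t* = √345.6 = 18.59 min.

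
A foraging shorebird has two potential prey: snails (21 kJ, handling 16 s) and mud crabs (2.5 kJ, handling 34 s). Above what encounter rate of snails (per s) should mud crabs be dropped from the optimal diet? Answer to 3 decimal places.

0.004 per s

The zero-one rule: include mud crabs iff E₂/h₂ > λE₁/(1+λh₁). Equality gives the switch point.
λE₁h₂ = E₂ + λE₂h₁ ⇒ λ = E₂/(E₁h₂ − E₂h₁) = 2.5/(714 − 40) = 0.003709 per s.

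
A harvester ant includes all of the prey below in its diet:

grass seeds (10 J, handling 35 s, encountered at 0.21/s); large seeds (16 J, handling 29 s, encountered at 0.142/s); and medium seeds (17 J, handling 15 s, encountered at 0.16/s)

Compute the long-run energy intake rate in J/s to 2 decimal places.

0.48 J/s

R = Σλ_iE_i / (1 + Σλ_ih_i)
Numerator: 0.21×10 + 0.142×16 + 0.16×17 = 7.092
Denominator: 1 + 0.21×35 + 0.142×29 + 0.16×15 = 14.87
R = 7.092/14.87 = 0.477 J/s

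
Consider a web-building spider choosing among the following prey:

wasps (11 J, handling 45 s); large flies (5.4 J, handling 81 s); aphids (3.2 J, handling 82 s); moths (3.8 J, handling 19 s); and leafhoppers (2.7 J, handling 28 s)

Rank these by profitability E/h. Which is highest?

wasps

Profitability E/h (J/s): wasps = 11/45 = 0.244, large flies = 5.4/81 = 0.0667, aphids = 3.2/82 = 0.039, moths = 3.8/19 = 0.2, leafhoppers = 2.7/28 = 0.0964.
Ranked: wasps > moths > leafhoppers > large flies > aphids.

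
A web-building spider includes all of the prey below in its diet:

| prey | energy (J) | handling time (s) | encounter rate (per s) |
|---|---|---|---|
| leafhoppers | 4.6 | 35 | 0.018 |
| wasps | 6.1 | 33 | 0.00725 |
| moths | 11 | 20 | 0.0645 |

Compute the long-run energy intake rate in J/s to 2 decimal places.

0.26 J/s

Energy encountered per unit search time: 0.018×4.6 + 0.00725×6.1 + 0.0645×11 = 0.8365 J/s.
Handling time per unit search time: 0.018×35 + 0.00725×33 + 0.0645×20 = 2.159.
Rate = 0.8365/(1 + 2.159) = 0.2648 J/s.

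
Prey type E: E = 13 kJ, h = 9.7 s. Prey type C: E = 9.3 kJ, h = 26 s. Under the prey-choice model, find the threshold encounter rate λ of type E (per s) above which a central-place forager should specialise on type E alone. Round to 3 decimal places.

At the threshold, the rate on type E alone equals the profitability of type C: λ·13/(1 + λ·9.7) = 9.3/26 = 0.3577.
Rearranging, λ(13 − 0.3577×9.7) = 0.3577, so λ = 0.3577/9.53 = 0.03753 per s.

0.038 per s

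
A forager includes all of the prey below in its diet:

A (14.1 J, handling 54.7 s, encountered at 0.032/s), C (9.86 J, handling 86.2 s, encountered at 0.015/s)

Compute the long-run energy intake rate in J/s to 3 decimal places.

R = (0.032×14.1 + 0.015×9.86) / (1 + 0.032×54.7 + 0.015×86.2) = 0.5991/4.043 = 0.1482 J/s.

0.148 J/s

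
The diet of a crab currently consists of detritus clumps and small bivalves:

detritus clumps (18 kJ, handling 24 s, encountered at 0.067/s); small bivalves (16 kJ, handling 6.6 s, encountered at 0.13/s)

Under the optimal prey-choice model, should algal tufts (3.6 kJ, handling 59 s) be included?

No

Intake rate on the current diet: R = (0.067×18 + 0.13×16) / (1 + 0.067×24 + 0.13×6.6) = 3.286/3.466 = 0.9481 kJ/s.
algal tufts: E/h = 3.6/59 = 0.06102 kJ/s.
0.06102 < 0.9481, so adding algal tufts would lower the average — exclude it.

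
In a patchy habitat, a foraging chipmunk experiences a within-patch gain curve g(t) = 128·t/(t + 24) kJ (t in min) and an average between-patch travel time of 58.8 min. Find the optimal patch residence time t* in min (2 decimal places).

By the marginal value theorem, leave when the instantaneous gain rate g'(t) equals the habitat-wide average g(t)/(T + t).
g'(t) = 128·24/(t + 24)². Setting 128·24/(t+24)² = 128t/[(t+24)(58.8+t)] gives 24(58.8+t) = t(t+24), so t² = 24×58.8 = 1411.
t* = √1411 = 37.57 min.

37.57 min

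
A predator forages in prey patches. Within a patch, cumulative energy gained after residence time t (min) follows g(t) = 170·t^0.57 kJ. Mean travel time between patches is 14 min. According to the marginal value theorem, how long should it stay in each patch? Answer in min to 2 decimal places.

18.56 min

By the marginal value theorem, leave when the instantaneous gain rate g'(t) equals the habitat-wide average g(t)/(T + t).
g'(t) = 0.57·170·t^-0.43. Setting 0.57·170·t^-0.43 = 170·t^0.57/(14+t) gives 0.57(14+t) = t, so 0.43·t = 0.57×14.
t* = 0.57×14/0.43 = 18.56 min.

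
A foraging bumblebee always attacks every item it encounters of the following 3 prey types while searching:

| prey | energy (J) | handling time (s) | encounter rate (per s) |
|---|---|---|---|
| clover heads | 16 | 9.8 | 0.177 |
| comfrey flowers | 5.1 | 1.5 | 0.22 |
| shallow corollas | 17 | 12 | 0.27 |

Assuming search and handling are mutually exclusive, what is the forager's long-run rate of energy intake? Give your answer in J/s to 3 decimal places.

1.355 J/s

R = (0.177×16 + 0.22×5.1 + 0.27×17) / (1 + 0.177×9.8 + 0.22×1.5 + 0.27×12) = 8.544/6.305 = 1.355 J/s.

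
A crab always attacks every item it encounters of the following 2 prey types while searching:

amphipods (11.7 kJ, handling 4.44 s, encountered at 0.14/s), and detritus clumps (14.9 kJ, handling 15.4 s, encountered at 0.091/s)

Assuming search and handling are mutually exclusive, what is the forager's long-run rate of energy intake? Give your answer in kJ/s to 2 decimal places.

Energy encountered per unit search time: 0.14×11.7 + 0.091×14.9 = 2.994 kJ/s.
Handling time per unit search time: 0.14×4.44 + 0.091×15.4 = 2.023.
Rate = 2.994/(1 + 2.023) = 0.9904 kJ/s.

0.99 kJ/s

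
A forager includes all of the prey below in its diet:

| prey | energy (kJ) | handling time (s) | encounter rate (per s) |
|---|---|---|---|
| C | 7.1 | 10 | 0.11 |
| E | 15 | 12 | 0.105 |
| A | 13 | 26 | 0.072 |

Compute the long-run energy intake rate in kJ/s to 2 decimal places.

Energy encountered per unit search time: 0.11×7.1 + 0.105×15 + 0.072×13 = 3.292 kJ/s.
Handling time per unit search time: 0.11×10 + 0.105×12 + 0.072×26 = 4.232.
Rate = 3.292/(1 + 4.232) = 0.6292 kJ/s.

0.63 kJ/s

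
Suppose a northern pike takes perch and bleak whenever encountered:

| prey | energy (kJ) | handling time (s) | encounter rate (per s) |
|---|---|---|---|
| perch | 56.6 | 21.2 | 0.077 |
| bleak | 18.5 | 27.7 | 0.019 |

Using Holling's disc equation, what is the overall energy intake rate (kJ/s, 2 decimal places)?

R = Σλ_iE_i / (1 + Σλ_ih_i)
Numerator: 0.077×56.6 + 0.019×18.5 = 4.71
Denominator: 1 + 0.077×21.2 + 0.019×27.7 = 3.159
R = 4.71/3.159 = 1.491 kJ/s

1.49 kJ/s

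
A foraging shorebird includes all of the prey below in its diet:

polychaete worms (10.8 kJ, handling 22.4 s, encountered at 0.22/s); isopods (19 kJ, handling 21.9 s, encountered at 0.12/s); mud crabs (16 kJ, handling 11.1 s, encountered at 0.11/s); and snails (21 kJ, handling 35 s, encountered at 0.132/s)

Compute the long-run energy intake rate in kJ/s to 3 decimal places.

Energy encountered per unit search time: 0.22×10.8 + 0.12×19 + 0.11×16 + 0.132×21 = 9.188 kJ/s.
Handling time per unit search time: 0.22×22.4 + 0.12×21.9 + 0.11×11.1 + 0.132×35 = 13.4.
Rate = 9.188/(1 + 13.4) = 0.6382 kJ/s.

0.638 kJ/s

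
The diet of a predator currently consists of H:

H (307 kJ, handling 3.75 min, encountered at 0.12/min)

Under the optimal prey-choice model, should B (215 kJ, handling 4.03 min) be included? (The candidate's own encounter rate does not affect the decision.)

Yes

On H alone, R = ΣλE/(1+Σλh) = 36.84/1.45 = 25.41 kJ/min.
B: E/h = 215/4.03 = 53.35 kJ/min.
53.35 > 25.41, so adding B raises the average — include it.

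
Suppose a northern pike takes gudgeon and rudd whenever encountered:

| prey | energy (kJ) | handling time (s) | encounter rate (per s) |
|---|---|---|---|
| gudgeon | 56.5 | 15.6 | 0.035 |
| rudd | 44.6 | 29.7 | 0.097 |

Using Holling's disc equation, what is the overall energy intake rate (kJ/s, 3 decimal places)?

R = (0.035×56.5 + 0.097×44.6) / (1 + 0.035×15.6 + 0.097×29.7) = 6.304/4.427 = 1.424 kJ/s.

1.424 kJ/s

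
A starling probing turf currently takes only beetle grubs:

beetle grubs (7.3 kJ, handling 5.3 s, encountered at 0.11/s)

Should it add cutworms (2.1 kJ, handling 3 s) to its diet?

Current rate: (0.11×7.3)/(1 + 0.11×5.3) = 0.5073 kJ/s.
cutworms: E/h = 2.1/3 = 0.7 kJ/s.
Since 0.7 > R, including cutworms increases the long-run rate.

Yes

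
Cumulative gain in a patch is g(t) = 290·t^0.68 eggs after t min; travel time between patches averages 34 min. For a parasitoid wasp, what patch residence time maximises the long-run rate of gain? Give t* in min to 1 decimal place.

72.3 min

Optimal t* satisfies g'(t*) = g(t*)/(T + t*).
g'(t) = 0.68·290·t^-0.32. Setting 0.68·290·t^-0.32 = 290·t^0.68/(34+t) gives 0.68(34+t) = t, so 0.32·t = 0.68×34.
t* = 0.68×34/0.32 = 72.25 min.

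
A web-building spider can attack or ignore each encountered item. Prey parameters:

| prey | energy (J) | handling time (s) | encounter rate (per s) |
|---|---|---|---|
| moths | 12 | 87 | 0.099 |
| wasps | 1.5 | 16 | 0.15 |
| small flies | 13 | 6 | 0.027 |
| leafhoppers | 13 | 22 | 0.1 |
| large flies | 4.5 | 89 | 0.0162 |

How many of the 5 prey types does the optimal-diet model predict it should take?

Rank by E/h (J/s): small flies 2.17, leafhoppers 0.591, moths 0.138, wasps 0.0938, large flies 0.0506. Include each in turn until the next type's E/h falls below the running intake rate.
Rate on top 1: 0.3021. leafhoppers: 0.591 > 0.3021 → include.
Rate on top 2: 0.4911. moths: 0.138 < 0.4911 → exclude; stop.
Optimal diet: small flies, leafhoppers — 2 of 5 types.

2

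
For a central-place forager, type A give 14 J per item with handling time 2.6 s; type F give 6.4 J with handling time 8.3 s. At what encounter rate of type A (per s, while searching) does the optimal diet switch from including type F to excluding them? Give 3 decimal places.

Drop type F once their profitability E₂/h₂ falls below the rate achievable on type A alone: E₂/h₂ = λE₁/(1 + λh₁).
Solve for λ: λE₁h₂ = E₂(1 + λh₁) → λ(E₁h₂ − E₂h₁) = E₂ → λ = E₂/(E₁h₂ − E₂h₁).
λ = 6.4/(14×8.3 − 6.4×2.6) = 6.4/99.56 = 0.06428 per s.

0.064 per s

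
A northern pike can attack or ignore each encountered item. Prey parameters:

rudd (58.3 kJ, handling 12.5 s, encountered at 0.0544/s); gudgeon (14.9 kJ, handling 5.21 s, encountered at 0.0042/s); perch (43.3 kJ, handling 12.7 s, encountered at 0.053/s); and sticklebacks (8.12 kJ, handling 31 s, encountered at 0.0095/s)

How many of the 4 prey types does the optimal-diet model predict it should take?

3

Profitabilities (E/h, kJ/s): rudd 4.66, perch 3.41, gudgeon 2.86, sticklebacks 0.262. Add prey in this order while the next type's profitability exceeds the intake rate on those already taken.
Rate on top 1: 1.888. perch: 3.41 > 1.888 → include.
Rate on top 2: 2.323. gudgeon: 2.86 > 2.323 → include.
Rate on top 3: 2.328. sticklebacks: 0.262 < 2.328 → exclude; stop.
Optimal diet: rudd, perch, gudgeon — 3 of 4 types.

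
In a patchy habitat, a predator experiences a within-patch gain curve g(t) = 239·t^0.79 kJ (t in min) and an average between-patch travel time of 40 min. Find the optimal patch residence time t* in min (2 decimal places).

150.48 min

Maximise g(t)/(T+t): set derivative to zero → g'(t)(T+t) = g(t).
g'(t) = 0.79·239·t^-0.21. Setting 0.79·239·t^-0.21 = 239·t^0.79/(40+t) gives 0.79(40+t) = t, so 0.21·t = 0.79×40.
t* = 0.79×40/0.21 = 150.5 min.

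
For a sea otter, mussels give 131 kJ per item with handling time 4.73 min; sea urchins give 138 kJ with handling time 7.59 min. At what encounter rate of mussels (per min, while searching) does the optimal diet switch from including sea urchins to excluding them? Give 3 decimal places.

The zero-one rule: include sea urchins iff E₂/h₂ > λE₁/(1+λh₁). Equality gives the switch point.
λE₁h₂ = E₂ + λE₂h₁ ⇒ λ = E₂/(E₁h₂ − E₂h₁) = 138/(994.3 − 652.7) = 0.404 per min.

0.404 per min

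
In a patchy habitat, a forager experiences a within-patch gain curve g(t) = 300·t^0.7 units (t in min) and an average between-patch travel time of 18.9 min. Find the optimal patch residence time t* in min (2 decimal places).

44.10 min

By the marginal value theorem, leave when the instantaneous gain rate g'(t) equals the habitat-wide average g(t)/(T + t).
g'(t) = 0.7·300·t^-0.3. Setting 0.7·300·t^-0.3 = 300·t^0.7/(18.9+t) gives 0.7(18.9+t) = t, so 0.30·t = 0.7×18.9.
t* = 0.7×18.9/0.30 = 44.1 min.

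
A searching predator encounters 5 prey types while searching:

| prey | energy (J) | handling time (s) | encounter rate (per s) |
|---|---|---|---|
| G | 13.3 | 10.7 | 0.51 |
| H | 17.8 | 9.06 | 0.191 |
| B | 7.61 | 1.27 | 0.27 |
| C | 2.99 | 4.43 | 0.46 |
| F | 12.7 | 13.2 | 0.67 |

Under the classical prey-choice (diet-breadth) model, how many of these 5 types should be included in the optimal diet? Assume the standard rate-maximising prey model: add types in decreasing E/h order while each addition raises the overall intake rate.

Profitabilities (E/h, J/s): B 5.99, H 1.96, G 1.24, F 0.962, C 0.675. Add prey in this order while the next type's profitability exceeds the intake rate on those already taken.
Rate on top 1: 1.53. H: 1.96 > 1.53 → include.
Rate on top 2: 1.775. G: 1.24 < 1.775 → exclude; stop.
Optimal diet: B, H — 2 of 5 types.

2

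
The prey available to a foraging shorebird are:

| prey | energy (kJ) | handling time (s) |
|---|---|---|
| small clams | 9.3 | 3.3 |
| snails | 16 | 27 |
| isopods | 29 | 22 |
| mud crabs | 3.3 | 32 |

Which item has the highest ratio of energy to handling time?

In descending order of E/h:
small clams: 9.3/3.3 = 2.82 kJ/s
isopods: 29/22 = 1.32 kJ/s
snails: 16/27 = 0.593 kJ/s
mud crabs: 3.3/32 = 0.103 kJ/s

small clams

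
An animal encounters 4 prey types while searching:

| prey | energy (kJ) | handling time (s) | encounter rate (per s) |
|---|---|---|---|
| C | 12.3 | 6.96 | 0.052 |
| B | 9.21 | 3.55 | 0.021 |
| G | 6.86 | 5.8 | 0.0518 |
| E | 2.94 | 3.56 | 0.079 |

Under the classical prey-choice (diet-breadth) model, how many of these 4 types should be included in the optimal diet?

E/h in descending order: B 2.59, C 1.77, G 1.18, E 0.826 kJ/s. The optimal diet is the largest prefix of this list for which every included type satisfies E_i/h_i > R on the types above it.
Rate on top 1: 0.18. C: 1.77 > 0.18 → include.
Rate on top 2: 0.5799. G: 1.18 > 0.5799 → include.
Rate on top 3: 0.6842. E: 0.826 > 0.6842 → include.
Optimal diet: B, C, G, E — 4 of 4 types.

4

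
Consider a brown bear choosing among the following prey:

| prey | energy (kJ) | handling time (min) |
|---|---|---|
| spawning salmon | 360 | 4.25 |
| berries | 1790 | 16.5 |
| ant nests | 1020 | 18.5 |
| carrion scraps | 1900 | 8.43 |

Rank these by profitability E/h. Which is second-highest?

berries

Profitability E/h (kJ/min): spawning salmon = 360/4.25 = 84.7, berries = 1790/16.5 = 108, ant nests = 1020/18.5 = 55.1, carrion scraps = 1900/8.43 = 225.
Ranked: carrion scraps > berries > spawning salmon > ant nests.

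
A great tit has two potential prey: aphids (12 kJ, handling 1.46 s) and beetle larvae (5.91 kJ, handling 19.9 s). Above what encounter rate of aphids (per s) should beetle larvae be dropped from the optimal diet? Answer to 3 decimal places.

0.026 per s

At the threshold, the rate on aphids alone equals the profitability of beetle larvae: λ·12/(1 + λ·1.46) = 5.91/19.9 = 0.297.
Rearranging, λ(12 − 0.297×1.46) = 0.297, so λ = 0.297/11.57 = 0.02568 per s.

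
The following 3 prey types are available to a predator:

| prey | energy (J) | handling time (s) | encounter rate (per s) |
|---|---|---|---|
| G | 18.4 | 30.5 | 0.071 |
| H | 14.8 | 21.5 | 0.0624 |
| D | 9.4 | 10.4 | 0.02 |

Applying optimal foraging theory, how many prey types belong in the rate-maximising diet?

3

Rank by E/h (J/s): D 0.904, H 0.688, G 0.603. Include each in turn until the next type's E/h falls below the running intake rate.
Rate on top 1: 0.1556. H: 0.688 > 0.1556 → include.
Rate on top 2: 0.436. G: 0.603 > 0.436 → include.
Optimal diet: D, H, G — 3 of 3 types.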